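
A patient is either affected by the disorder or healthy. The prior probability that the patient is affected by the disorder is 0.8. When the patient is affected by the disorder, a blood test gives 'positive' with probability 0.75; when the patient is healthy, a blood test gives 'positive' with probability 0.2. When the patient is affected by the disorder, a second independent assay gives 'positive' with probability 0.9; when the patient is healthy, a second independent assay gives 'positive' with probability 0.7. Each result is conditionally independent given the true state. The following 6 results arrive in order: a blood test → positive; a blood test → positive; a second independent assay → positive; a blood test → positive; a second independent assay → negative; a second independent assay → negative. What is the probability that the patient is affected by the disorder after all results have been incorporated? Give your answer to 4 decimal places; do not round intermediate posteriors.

0.9679

After a blood test='positive': P(affected) = 0.75·0.8000 / (0.75·0.8000 + 0.2·0.2000) ≈ 0.9375
After a blood test='positive': P(affected) = 0.75·0.9375 / (0.75·0.9375 + 0.2·0.0625) ≈ 0.9825
After a second independent assay='positive': P(affected) = 0.9·0.9825 / (0.9·0.9825 + 0.7·0.0175) ≈ 0.9864
After a blood test='positive': P(affected) = 0.75·0.9864 / (0.75·0.9864 + 0.2·0.0136) ≈ 0.9963
After a second independent assay='negative': P(affected) = 0.1·0.9963 / (0.1·0.9963 + 0.3·0.0037) ≈ 0.9891
After a second independent assay='negative': P(affected) = 0.1·0.9891 / (0.1·0.9891 + 0.3·0.0109) ≈ 0.9679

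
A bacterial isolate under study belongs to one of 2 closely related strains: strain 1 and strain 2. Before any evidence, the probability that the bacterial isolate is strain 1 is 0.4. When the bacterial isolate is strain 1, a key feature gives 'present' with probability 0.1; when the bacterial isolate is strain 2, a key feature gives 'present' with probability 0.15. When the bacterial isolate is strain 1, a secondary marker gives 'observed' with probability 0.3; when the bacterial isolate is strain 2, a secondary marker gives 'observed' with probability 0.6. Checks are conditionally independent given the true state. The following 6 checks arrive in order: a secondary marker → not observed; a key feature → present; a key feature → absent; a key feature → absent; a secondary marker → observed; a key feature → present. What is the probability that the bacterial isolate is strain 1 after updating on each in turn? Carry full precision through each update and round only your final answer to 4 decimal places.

0.2252

After a secondary marker='not observed': P(strain 1) = 0.7·0.4000 / (0.7·0.4000 + 0.4·0.6000) ≈ 0.5385
After a key feature='present': P(strain 1) = 0.1·0.5385 / (0.1·0.5385 + 0.15·0.4615) ≈ 0.4375
After a key feature='absent': P(strain 1) = 0.9·0.4375 / (0.9·0.4375 + 0.85·0.5625) ≈ 0.4516
After a key feature='absent': P(strain 1) = 0.9·0.4516 / (0.9·0.4516 + 0.85·0.5484) ≈ 0.4658
After a secondary marker='observed': P(strain 1) = 0.3·0.4658 / (0.3·0.4658 + 0.6·0.5342) ≈ 0.3036
After a key feature='present': P(strain 1) = 0.1·0.3036 / (0.1·0.3036 + 0.15·0.6964) ≈ 0.2252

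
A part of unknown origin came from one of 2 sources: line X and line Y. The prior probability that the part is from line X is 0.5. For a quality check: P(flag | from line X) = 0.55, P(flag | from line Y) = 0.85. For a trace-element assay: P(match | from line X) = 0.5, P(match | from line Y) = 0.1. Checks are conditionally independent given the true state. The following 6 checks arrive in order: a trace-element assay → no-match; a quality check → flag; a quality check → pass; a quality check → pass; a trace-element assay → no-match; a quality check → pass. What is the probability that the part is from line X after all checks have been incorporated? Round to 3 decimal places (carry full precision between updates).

After a trace-element assay='no-match': P(line X) = 0.5·0.5000 / (0.5·0.5000 + 0.9·0.5000) ≈ 0.3571
After a quality check='flag': P(line X) = 0.55·0.3571 / (0.55·0.3571 + 0.85·0.6429) ≈ 0.2644
After a quality check='pass': P(line X) = 0.45·0.2644 / (0.45·0.2644 + 0.15·0.7356) ≈ 0.5189
After a quality check='pass': P(line X) = 0.45·0.5189 / (0.45·0.5189 + 0.15·0.4811) ≈ 0.7639
After a trace-element assay='no-match': P(line X) = 0.5·0.7639 / (0.5·0.7639 + 0.9·0.2361) ≈ 0.6425
After a quality check='pass': P(line X) = 0.45·0.6425 / (0.45·0.6425 + 0.15·0.3575) ≈ 0.8436

0.844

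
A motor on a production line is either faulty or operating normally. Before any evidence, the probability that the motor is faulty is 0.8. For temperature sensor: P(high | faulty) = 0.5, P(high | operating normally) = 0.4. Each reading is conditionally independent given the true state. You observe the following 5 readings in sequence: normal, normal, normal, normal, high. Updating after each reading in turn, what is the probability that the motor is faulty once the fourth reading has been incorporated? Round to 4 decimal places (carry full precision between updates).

0.6586

After 'normal': P(faulty) = 0.5·0.8000 / (0.5·0.8000 + 0.6·0.2000) ≈ 0.7692
After 'normal': P(faulty) = 0.5·0.7692 / (0.5·0.7692 + 0.6·0.2308) ≈ 0.7353
After 'normal': P(faulty) = 0.5·0.7353 / (0.5·0.7353 + 0.6·0.2647) ≈ 0.6983
After 'normal': P(faulty) = 0.5·0.6983 / (0.5·0.6983 + 0.6·0.3017) ≈ 0.6586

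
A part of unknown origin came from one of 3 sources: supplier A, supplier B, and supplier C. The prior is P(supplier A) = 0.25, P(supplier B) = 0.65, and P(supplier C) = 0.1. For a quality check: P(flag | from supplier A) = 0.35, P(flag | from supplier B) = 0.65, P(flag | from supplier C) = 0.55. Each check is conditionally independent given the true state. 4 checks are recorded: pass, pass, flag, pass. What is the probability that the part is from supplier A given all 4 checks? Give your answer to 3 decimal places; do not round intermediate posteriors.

0.510

Apply Bayes' rule sequentially, carrying P(supplier A) forward.
After 'pass': normaliser = 0.65·0.2500 + 0.35·0.6500 + 0.45·0.1000; P(supplier A) ≈ 0.3736, P(supplier B) ≈ 0.5230, P(supplier C) ≈ 0.1034
After 'pass': normaliser = 0.65·0.3736 + 0.35·0.5230 + 0.45·0.1034; P(supplier A) ≈ 0.5140, P(supplier B) ≈ 0.3875, P(supplier C) ≈ 0.0985
After 'flag': normaliser = 0.35·0.5140 + 0.65·0.3875 + 0.55·0.0985; P(supplier A) ≈ 0.3702, P(supplier B) ≈ 0.5183, P(supplier C) ≈ 0.1115
After 'pass': normaliser = 0.65·0.3702 + 0.35·0.5183 + 0.45·0.1115; P(supplier A) ≈ 0.5096, P(supplier B) ≈ 0.3841, P(supplier C) ≈ 0.1063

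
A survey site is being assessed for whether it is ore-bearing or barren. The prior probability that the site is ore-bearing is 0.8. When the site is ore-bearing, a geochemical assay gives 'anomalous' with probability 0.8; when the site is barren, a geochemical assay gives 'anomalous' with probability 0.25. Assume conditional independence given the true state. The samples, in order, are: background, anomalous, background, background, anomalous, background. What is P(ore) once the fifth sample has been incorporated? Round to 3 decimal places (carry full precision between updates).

Each posterior becomes the prior for the next update.
After 'background': P(ore) = 0.2·0.8000 / (0.2·0.8000 + 0.75·0.2000) ≈ 0.5161
After 'anomalous': P(ore) = 0.8·0.5161 / (0.8·0.5161 + 0.25·0.4839) ≈ 0.7734
After 'background': P(ore) = 0.2·0.7734 / (0.2·0.7734 + 0.75·0.2266) ≈ 0.4765
After 'background': P(ore) = 0.2·0.4765 / (0.2·0.4765 + 0.75·0.5235) ≈ 0.1953
After 'anomalous': P(ore) = 0.8·0.1953 / (0.8·0.1953 + 0.25·0.8047) ≈ 0.4372

0.437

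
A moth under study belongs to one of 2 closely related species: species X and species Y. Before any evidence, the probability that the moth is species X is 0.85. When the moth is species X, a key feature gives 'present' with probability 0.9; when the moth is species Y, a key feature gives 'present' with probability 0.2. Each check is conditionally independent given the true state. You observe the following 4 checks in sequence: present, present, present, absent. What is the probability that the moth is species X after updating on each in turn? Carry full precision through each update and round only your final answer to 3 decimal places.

0.985

Each posterior becomes the prior for the next update.
After 'present': P(species X) = 0.9·0.8500 / (0.9·0.8500 + 0.2·0.1500) ≈ 0.9623
After 'present': P(species X) = 0.9·0.9623 / (0.9·0.9623 + 0.2·0.0377) ≈ 0.9914
After 'present': P(species X) = 0.9·0.9914 / (0.9·0.9914 + 0.2·0.0086) ≈ 0.9981
After 'absent': P(species X) = 0.1·0.9981 / (0.1·0.9981 + 0.8·0.0019) ≈ 0.9847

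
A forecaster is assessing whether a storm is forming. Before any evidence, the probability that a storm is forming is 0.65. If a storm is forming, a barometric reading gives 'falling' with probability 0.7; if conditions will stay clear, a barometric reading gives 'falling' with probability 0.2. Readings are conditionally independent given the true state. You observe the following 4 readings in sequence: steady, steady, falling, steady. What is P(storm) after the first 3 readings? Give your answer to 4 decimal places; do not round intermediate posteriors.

After 'steady': P(storm) = 0.3·0.6500 / (0.3·0.6500 + 0.8·0.3500) ≈ 0.4105
After 'steady': P(storm) = 0.3·0.4105 / (0.3·0.4105 + 0.8·0.5895) ≈ 0.2071
After 'falling': P(storm) = 0.7·0.2071 / (0.7·0.2071 + 0.2·0.7929) ≈ 0.4776

0.4776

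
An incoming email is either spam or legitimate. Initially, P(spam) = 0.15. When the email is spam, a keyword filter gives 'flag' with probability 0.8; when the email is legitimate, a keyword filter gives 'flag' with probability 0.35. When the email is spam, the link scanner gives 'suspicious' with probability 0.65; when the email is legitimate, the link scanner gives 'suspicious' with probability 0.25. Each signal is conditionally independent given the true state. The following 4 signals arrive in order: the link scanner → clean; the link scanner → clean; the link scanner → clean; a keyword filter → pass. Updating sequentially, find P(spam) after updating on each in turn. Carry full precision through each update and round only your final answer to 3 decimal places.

Apply Bayes' rule sequentially, carrying P(spam) forward.
After the link scanner='clean': P(spam) = 0.35·0.1500 / (0.35·0.1500 + 0.75·0.8500) ≈ 0.0761
After the link scanner='clean': P(spam) = 0.35·0.0761 / (0.35·0.0761 + 0.75·0.9239) ≈ 0.0370
After the link scanner='clean': P(spam) = 0.35·0.0370 / (0.35·0.0370 + 0.75·0.9630) ≈ 0.0176
After a keyword filter='pass': P(spam) = 0.2·0.0176 / (0.2·0.0176 + 0.65·0.9824) ≈ 0.0055

0.005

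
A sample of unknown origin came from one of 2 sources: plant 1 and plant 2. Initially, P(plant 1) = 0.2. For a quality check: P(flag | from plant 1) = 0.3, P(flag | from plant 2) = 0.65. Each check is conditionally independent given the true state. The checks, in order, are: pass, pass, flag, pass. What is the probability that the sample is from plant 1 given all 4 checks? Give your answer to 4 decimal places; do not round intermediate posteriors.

0.4800

After 'pass': P(plant 1) = 0.7·0.2000 / (0.7·0.2000 + 0.35·0.8000) ≈ 0.3333
After 'pass': P(plant 1) = 0.7·0.3333 / (0.7·0.3333 + 0.35·0.6667) ≈ 0.5000
After 'flag': P(plant 1) = 0.3·0.5000 / (0.3·0.5000 + 0.65·0.5000) ≈ 0.3158
After 'pass': P(plant 1) = 0.7·0.3158 / (0.7·0.3158 + 0.35·0.6842) ≈ 0.4800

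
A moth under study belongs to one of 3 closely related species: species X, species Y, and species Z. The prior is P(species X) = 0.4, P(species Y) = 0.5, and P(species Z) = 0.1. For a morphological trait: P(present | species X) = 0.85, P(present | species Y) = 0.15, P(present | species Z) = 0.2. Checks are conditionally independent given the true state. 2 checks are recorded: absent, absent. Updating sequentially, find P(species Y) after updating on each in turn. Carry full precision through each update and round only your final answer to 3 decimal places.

0.832

After 'absent': normaliser = 0.15·0.4000 + 0.85·0.5000 + 0.8·0.1000; P(species X) ≈ 0.1062, P(species Y) ≈ 0.7522, P(species Z) ≈ 0.1416
After 'absent': normaliser = 0.15·0.1062 + 0.85·0.7522 + 0.8·0.1416; P(species X) ≈ 0.0207, P(species Y) ≈ 0.8319, P(species Z) ≈ 0.1474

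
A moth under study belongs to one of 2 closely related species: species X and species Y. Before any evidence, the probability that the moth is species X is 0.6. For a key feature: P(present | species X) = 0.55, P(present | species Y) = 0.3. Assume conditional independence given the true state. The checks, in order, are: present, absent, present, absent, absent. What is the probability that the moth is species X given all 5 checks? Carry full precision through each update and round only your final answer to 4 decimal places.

After 'present': P(species X) = 0.55·0.6000 / (0.55·0.6000 + 0.3·0.4000) ≈ 0.7333
After 'absent': P(species X) = 0.45·0.7333 / (0.45·0.7333 + 0.7·0.2667) ≈ 0.6387
After 'present': P(species X) = 0.55·0.6387 / (0.55·0.6387 + 0.3·0.3613) ≈ 0.7642
After 'absent': P(species X) = 0.45·0.7642 / (0.45·0.7642 + 0.7·0.2358) ≈ 0.6757
After 'absent': P(species X) = 0.45·0.6757 / (0.45·0.6757 + 0.7·0.3243) ≈ 0.5725

0.5725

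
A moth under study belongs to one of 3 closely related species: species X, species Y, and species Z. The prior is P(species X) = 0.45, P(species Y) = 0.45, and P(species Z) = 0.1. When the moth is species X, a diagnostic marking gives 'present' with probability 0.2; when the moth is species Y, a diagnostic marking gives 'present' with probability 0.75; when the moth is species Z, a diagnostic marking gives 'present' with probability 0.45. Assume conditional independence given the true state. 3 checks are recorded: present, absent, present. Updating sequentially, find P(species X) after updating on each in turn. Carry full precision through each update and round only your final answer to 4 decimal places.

0.1621

After 'present': normaliser = 0.2·0.4500 + 0.75·0.4500 + 0.45·0.1000; P(species X) ≈ 0.1905, P(species Y) ≈ 0.7143, P(species Z) ≈ 0.0952
After 'absent': normaliser = 0.8·0.1905 + 0.25·0.7143 + 0.55·0.0952; P(species X) ≈ 0.3975, P(species Y) ≈ 0.4658, P(species Z) ≈ 0.1366
After 'present': normaliser = 0.2·0.3975 + 0.75·0.4658 + 0.45·0.1366; P(species X) ≈ 0.1621, P(species Y) ≈ 0.7125, P(species Z) ≈ 0.1254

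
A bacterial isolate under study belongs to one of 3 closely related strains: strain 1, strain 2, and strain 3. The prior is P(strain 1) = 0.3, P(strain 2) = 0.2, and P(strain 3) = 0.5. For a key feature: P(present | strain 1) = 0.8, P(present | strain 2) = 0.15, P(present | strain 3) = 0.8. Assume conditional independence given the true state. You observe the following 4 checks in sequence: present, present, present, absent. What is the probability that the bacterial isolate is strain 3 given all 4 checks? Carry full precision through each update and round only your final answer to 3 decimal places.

Each posterior becomes the prior for the next update.
After 'present': normaliser = 0.8·0.3000 + 0.15·0.2000 + 0.8·0.5000; P(strain 1) ≈ 0.3582, P(strain 2) ≈ 0.0448, P(strain 3) ≈ 0.5970
After 'present': normaliser = 0.8·0.3582 + 0.15·0.0448 + 0.8·0.5970; P(strain 1) ≈ 0.3717, P(strain 2) ≈ 0.0087, P(strain 3) ≈ 0.6196
After 'present': normaliser = 0.8·0.3717 + 0.15·0.0087 + 0.8·0.6196; P(strain 1) ≈ 0.3744, P(strain 2) ≈ 0.0016, P(strain 3) ≈ 0.6240
After 'absent': normaliser = 0.2·0.3744 + 0.85·0.0016 + 0.2·0.6240; P(strain 1) ≈ 0.3724, P(strain 2) ≈ 0.0070, P(strain 3) ≈ 0.6207

0.621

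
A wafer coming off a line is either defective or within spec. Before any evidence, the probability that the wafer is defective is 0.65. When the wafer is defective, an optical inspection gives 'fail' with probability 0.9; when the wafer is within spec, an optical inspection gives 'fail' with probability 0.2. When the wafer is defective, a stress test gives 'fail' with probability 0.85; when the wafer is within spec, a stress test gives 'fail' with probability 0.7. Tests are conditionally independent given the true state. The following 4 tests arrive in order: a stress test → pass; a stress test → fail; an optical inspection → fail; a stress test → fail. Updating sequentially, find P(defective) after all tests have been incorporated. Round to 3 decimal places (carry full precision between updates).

0.860

Each posterior becomes the prior for the next update.
After a stress test='pass': P(defective) = 0.15·0.6500 / (0.15·0.6500 + 0.3·0.3500) ≈ 0.4815
After a stress test='fail': P(defective) = 0.85·0.4815 / (0.85·0.4815 + 0.7·0.5185) ≈ 0.5300
After an optical inspection='fail': P(defective) = 0.9·0.5300 / (0.9·0.5300 + 0.2·0.4700) ≈ 0.8354
After a stress test='fail': P(defective) = 0.85·0.8354 / (0.85·0.8354 + 0.7·0.1646) ≈ 0.8604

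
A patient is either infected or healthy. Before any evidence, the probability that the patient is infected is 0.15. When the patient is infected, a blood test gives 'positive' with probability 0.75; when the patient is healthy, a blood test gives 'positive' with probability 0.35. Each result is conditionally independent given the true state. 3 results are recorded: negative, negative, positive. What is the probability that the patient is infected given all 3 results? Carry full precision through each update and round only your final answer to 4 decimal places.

0.0530

After 'negative': P(infected) = 0.25·0.1500 / (0.25·0.1500 + 0.65·0.8500) ≈ 0.0636
After 'negative': P(infected) = 0.25·0.0636 / (0.25·0.0636 + 0.65·0.9364) ≈ 0.0254
After 'positive': P(infected) = 0.75·0.0254 / (0.75·0.0254 + 0.35·0.9746) ≈ 0.0530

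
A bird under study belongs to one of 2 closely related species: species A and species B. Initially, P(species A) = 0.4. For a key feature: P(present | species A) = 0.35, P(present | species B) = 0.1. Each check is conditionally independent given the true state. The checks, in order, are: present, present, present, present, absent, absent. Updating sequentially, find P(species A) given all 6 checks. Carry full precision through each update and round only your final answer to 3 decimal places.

0.981

After 'present': P(species A) = 0.35·0.4000 / (0.35·0.4000 + 0.1·0.6000) ≈ 0.7000
After 'present': P(species A) = 0.35·0.7000 / (0.35·0.7000 + 0.1·0.3000) ≈ 0.8909
After 'present': P(species A) = 0.35·0.8909 / (0.35·0.8909 + 0.1·0.1091) ≈ 0.9662
After 'present': P(species A) = 0.35·0.9662 / (0.35·0.9662 + 0.1·0.0338) ≈ 0.9901
After 'absent': P(species A) = 0.65·0.9901 / (0.65·0.9901 + 0.9·0.0099) ≈ 0.9863
After 'absent': P(species A) = 0.65·0.9863 / (0.65·0.9863 + 0.9·0.0137) ≈ 0.9812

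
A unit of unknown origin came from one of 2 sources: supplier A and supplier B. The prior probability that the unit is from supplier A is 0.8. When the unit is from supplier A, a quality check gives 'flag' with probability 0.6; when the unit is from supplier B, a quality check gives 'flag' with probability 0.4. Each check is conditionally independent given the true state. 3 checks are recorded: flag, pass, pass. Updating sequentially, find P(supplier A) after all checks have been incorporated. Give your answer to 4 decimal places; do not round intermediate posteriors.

After 'flag': P(supplier A) = 0.6·0.8000 / (0.6·0.8000 + 0.4·0.2000) ≈ 0.8571
After 'pass': P(supplier A) = 0.4·0.8571 / (0.4·0.8571 + 0.6·0.1429) ≈ 0.8000
After 'pass': P(supplier A) = 0.4·0.8000 / (0.4·0.8000 + 0.6·0.2000) ≈ 0.7273

0.7273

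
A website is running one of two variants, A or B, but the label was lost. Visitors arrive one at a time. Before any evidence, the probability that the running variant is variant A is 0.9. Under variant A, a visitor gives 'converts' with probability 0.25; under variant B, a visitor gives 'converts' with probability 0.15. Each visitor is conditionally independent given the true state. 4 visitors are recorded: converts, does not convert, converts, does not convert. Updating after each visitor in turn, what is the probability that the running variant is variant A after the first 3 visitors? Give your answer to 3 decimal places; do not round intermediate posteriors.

0.957

After 'converts': P(A) = 0.25·0.9000 / (0.25·0.9000 + 0.15·0.1000) ≈ 0.9375
After 'does not convert': P(A) = 0.75·0.9375 / (0.75·0.9375 + 0.85·0.0625) ≈ 0.9298
After 'converts': P(A) = 0.25·0.9298 / (0.25·0.9298 + 0.15·0.0702) ≈ 0.9566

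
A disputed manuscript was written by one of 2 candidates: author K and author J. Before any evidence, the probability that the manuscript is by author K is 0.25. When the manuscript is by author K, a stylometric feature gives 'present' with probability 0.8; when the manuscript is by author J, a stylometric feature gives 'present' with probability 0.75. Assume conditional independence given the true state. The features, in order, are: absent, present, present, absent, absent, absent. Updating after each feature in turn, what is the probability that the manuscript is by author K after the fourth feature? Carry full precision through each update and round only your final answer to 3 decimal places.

Each posterior becomes the prior for the next update.
After 'absent': P(author K) = 0.2·0.2500 / (0.2·0.2500 + 0.25·0.7500) ≈ 0.2105
After 'present': P(author K) = 0.8·0.2105 / (0.8·0.2105 + 0.75·0.7895) ≈ 0.2215
After 'present': P(author K) = 0.8·0.2215 / (0.8·0.2215 + 0.75·0.7785) ≈ 0.2328
After 'absent': P(author K) = 0.2·0.2328 / (0.2·0.2328 + 0.25·0.7672) ≈ 0.1953

0.195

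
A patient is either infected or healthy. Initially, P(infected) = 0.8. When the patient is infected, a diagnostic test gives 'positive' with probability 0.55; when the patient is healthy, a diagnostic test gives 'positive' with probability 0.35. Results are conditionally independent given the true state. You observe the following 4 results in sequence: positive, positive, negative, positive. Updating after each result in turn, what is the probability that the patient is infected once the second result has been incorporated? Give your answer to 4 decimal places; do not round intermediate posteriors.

0.9081

After 'positive': P(infected) = 0.55·0.8000 / (0.55·0.8000 + 0.35·0.2000) ≈ 0.8627
After 'positive': P(infected) = 0.55·0.8627 / (0.55·0.8627 + 0.35·0.1373) ≈ 0.9081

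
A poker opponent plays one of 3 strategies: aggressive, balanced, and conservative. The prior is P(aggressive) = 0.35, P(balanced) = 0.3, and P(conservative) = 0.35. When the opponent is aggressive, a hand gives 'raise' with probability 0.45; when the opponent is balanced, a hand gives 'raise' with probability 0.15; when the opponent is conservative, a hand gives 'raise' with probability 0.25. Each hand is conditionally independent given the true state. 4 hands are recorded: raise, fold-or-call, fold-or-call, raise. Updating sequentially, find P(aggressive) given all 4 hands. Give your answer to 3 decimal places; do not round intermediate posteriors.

Each posterior becomes the prior for the next update.
After 'raise': normaliser = 0.45·0.3500 + 0.15·0.3000 + 0.25·0.3500; P(aggressive) ≈ 0.5431, P(balanced) ≈ 0.1552, P(conservative) ≈ 0.3017
After 'fold-or-call': normaliser = 0.55·0.5431 + 0.85·0.1552 + 0.75·0.3017; P(aggressive) ≈ 0.4547, P(balanced) ≈ 0.2008, P(conservative) ≈ 0.3445
After 'fold-or-call': normaliser = 0.55·0.4547 + 0.85·0.2008 + 0.75·0.3445; P(aggressive) ≈ 0.3683, P(balanced) ≈ 0.2513, P(conservative) ≈ 0.3804
After 'raise': normaliser = 0.45·0.3683 + 0.15·0.2513 + 0.25·0.3804; P(aggressive) ≈ 0.5551, P(balanced) ≈ 0.1263, P(conservative) ≈ 0.3186

0.555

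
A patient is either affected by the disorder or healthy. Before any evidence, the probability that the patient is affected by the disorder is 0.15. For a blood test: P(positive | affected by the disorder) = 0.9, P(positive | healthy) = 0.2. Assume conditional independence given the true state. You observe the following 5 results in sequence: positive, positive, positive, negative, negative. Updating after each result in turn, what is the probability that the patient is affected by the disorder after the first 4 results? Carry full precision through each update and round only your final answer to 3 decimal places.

0.668

Each posterior becomes the prior for the next update.
After 'positive': P(affected) = 0.9·0.1500 / (0.9·0.1500 + 0.2·0.8500) ≈ 0.4426
After 'positive': P(affected) = 0.9·0.4426 / (0.9·0.4426 + 0.2·0.5574) ≈ 0.7814
After 'positive': P(affected) = 0.9·0.7814 / (0.9·0.7814 + 0.2·0.2186) ≈ 0.9415
After 'negative': P(affected) = 0.1·0.9415 / (0.1·0.9415 + 0.8·0.0585) ≈ 0.6678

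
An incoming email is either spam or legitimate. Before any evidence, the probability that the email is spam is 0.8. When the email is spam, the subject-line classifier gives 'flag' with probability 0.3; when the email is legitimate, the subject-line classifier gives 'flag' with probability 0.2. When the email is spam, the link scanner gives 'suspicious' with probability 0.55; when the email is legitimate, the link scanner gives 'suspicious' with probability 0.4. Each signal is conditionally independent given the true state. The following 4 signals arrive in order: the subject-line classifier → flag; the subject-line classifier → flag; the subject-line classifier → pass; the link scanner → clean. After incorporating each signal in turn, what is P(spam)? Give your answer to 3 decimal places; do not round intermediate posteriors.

0.855

After the subject-line classifier='flag': P(spam) = 0.3·0.8000 / (0.3·0.8000 + 0.2·0.2000) ≈ 0.8571
After the subject-line classifier='flag': P(spam) = 0.3·0.8571 / (0.3·0.8571 + 0.2·0.1429) ≈ 0.9000
After the subject-line classifier='pass': P(spam) = 0.7·0.9000 / (0.7·0.9000 + 0.8·0.1000) ≈ 0.8873
After the link scanner='clean': P(spam) = 0.45·0.8873 / (0.45·0.8873 + 0.6·0.1127) ≈ 0.8552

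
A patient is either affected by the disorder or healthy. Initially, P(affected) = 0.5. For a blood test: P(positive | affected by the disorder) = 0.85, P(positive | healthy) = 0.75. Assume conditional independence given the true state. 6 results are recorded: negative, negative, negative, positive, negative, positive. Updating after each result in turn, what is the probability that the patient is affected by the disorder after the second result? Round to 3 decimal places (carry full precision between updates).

Each posterior becomes the prior for the next update.
After 'negative': P(affected) = 0.15·0.5000 / (0.15·0.5000 + 0.25·0.5000) ≈ 0.3750
After 'negative': P(affected) = 0.15·0.3750 / (0.15·0.3750 + 0.25·0.6250) ≈ 0.2647

0.265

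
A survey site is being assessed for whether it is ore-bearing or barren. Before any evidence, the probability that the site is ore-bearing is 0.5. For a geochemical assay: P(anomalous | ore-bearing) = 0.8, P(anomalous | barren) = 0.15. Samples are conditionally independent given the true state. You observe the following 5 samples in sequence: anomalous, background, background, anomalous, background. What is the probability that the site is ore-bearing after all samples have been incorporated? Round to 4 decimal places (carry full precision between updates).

After 'anomalous': P(ore) = 0.8·0.5000 / (0.8·0.5000 + 0.15·0.5000) ≈ 0.8421
After 'background': P(ore) = 0.2·0.8421 / (0.2·0.8421 + 0.85·0.1579) ≈ 0.5565
After 'background': P(ore) = 0.2·0.5565 / (0.2·0.5565 + 0.85·0.4435) ≈ 0.2280
After 'anomalous': P(ore) = 0.8·0.2280 / (0.8·0.2280 + 0.15·0.7720) ≈ 0.6116
After 'background': P(ore) = 0.2·0.6116 / (0.2·0.6116 + 0.85·0.3884) ≈ 0.2704

0.2704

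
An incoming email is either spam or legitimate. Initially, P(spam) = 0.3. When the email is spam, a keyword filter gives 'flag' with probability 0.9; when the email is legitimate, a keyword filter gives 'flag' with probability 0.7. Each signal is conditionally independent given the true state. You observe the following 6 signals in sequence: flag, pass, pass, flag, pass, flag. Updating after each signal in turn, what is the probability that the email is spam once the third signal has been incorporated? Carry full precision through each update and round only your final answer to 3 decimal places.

0.058

Apply Bayes' rule sequentially, carrying P(spam) forward.
After 'flag': P(spam) = 0.9·0.3000 / (0.9·0.3000 + 0.7·0.7000) ≈ 0.3553
After 'pass': P(spam) = 0.1·0.3553 / (0.1·0.3553 + 0.3·0.6447) ≈ 0.1552
After 'pass': P(spam) = 0.1·0.1552 / (0.1·0.1552 + 0.3·0.8448) ≈ 0.0577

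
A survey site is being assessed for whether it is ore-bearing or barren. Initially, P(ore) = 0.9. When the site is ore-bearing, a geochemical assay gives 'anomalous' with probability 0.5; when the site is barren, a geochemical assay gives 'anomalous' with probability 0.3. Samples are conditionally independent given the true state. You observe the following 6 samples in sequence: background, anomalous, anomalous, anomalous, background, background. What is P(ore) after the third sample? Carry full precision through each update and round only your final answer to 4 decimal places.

Each posterior becomes the prior for the next update.
After 'background': P(ore) = 0.5·0.9000 / (0.5·0.9000 + 0.7·0.1000) ≈ 0.8654
After 'anomalous': P(ore) = 0.5·0.8654 / (0.5·0.8654 + 0.3·0.1346) ≈ 0.9146
After 'anomalous': P(ore) = 0.5·0.9146 / (0.5·0.9146 + 0.3·0.0854) ≈ 0.9470

0.9470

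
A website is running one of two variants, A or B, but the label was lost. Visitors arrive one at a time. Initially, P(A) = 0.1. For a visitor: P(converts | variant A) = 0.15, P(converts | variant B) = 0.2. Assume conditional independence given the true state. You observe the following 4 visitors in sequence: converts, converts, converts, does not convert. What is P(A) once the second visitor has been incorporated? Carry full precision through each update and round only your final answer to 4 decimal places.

After 'converts': P(A) = 0.15·0.1000 / (0.15·0.1000 + 0.2·0.9000) ≈ 0.0769
After 'converts': P(A) = 0.15·0.0769 / (0.15·0.0769 + 0.2·0.9231) ≈ 0.0588

0.0588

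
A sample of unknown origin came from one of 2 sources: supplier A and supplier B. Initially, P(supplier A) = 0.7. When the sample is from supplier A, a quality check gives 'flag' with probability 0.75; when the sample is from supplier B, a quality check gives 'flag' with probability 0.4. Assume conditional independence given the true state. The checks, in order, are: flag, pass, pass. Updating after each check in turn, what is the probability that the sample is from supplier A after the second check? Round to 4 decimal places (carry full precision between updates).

After 'flag': P(supplier A) = 0.75·0.7000 / (0.75·0.7000 + 0.4·0.3000) ≈ 0.8140
After 'pass': P(supplier A) = 0.25·0.8140 / (0.25·0.8140 + 0.6·0.1860) ≈ 0.6458

0.6458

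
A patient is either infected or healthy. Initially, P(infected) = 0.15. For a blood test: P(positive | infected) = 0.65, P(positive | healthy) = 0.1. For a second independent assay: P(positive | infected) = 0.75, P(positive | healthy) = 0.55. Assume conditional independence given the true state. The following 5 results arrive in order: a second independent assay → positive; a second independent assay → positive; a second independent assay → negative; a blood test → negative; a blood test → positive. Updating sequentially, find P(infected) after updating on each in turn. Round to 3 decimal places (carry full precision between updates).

0.315

After a second independent assay='positive': P(infected) = 0.75·0.1500 / (0.75·0.1500 + 0.55·0.8500) ≈ 0.1940
After a second independent assay='positive': P(infected) = 0.75·0.1940 / (0.75·0.1940 + 0.55·0.8060) ≈ 0.2471
After a second independent assay='negative': P(infected) = 0.25·0.2471 / (0.25·0.2471 + 0.45·0.7529) ≈ 0.1542
After a blood test='negative': P(infected) = 0.35·0.1542 / (0.35·0.1542 + 0.9·0.8458) ≈ 0.0662
After a blood test='positive': P(infected) = 0.65·0.0662 / (0.65·0.0662 + 0.1·0.9338) ≈ 0.3155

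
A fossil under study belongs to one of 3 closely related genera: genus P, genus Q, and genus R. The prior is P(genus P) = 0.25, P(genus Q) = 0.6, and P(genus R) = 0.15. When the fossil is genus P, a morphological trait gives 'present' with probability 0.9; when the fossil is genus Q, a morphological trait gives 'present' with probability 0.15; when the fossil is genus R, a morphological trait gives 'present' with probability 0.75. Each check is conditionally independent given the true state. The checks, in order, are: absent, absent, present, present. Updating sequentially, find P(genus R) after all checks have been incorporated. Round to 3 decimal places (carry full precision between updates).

0.309

After 'absent': normaliser = 0.1·0.2500 + 0.85·0.6000 + 0.25·0.1500; P(genus P) ≈ 0.0437, P(genus Q) ≈ 0.8908, P(genus R) ≈ 0.0655
After 'absent': normaliser = 0.1·0.0437 + 0.85·0.8908 + 0.25·0.0655; P(genus P) ≈ 0.0056, P(genus Q) ≈ 0.9733, P(genus R) ≈ 0.0210
After 'present': normaliser = 0.9·0.0056 + 0.15·0.9733 + 0.75·0.0210; P(genus P) ≈ 0.0303, P(genus Q) ≈ 0.8751, P(genus R) ≈ 0.0946
After 'present': normaliser = 0.9·0.0303 + 0.15·0.8751 + 0.75·0.0946; P(genus P) ≈ 0.1188, P(genus Q) ≈ 0.5720, P(genus R) ≈ 0.3093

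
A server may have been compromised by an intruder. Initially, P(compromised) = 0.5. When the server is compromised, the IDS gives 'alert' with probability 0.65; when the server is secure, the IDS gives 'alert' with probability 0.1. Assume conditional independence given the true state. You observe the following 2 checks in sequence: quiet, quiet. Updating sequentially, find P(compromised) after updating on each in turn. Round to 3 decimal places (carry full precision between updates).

0.131

Apply Bayes' rule sequentially, carrying P(compromised) forward.
After 'quiet': P(compromised) = 0.35·0.5000 / (0.35·0.5000 + 0.9·0.5000) ≈ 0.2800
After 'quiet': P(compromised) = 0.35·0.2800 / (0.35·0.2800 + 0.9·0.7200) ≈ 0.1314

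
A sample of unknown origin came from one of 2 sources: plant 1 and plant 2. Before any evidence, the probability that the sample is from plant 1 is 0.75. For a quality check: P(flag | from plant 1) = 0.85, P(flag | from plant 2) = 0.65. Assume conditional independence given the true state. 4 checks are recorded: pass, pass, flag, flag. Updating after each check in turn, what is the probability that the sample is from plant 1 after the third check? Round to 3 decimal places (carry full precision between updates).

0.419

After 'pass': P(plant 1) = 0.15·0.7500 / (0.15·0.7500 + 0.35·0.2500) ≈ 0.5625
After 'pass': P(plant 1) = 0.15·0.5625 / (0.15·0.5625 + 0.35·0.4375) ≈ 0.3553
After 'flag': P(plant 1) = 0.85·0.3553 / (0.85·0.3553 + 0.65·0.6447) ≈ 0.4188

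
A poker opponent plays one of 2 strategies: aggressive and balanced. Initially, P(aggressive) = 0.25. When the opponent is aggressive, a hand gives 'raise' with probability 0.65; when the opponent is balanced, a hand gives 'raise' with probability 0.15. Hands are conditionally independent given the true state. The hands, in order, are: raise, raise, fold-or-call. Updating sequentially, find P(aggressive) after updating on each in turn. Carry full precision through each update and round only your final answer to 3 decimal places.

After 'raise': P(aggressive) = 0.65·0.2500 / (0.65·0.2500 + 0.15·0.7500) ≈ 0.5909
After 'raise': P(aggressive) = 0.65·0.5909 / (0.65·0.5909 + 0.15·0.4091) ≈ 0.8622
After 'fold-or-call': P(aggressive) = 0.35·0.8622 / (0.35·0.8622 + 0.85·0.1378) ≈ 0.7205

0.720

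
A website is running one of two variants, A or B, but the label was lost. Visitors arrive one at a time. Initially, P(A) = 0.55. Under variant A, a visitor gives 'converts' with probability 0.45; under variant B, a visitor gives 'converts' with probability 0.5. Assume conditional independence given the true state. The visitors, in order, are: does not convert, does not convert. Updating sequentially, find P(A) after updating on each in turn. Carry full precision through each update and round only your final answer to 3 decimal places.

0.597

After 'does not convert': P(A) = 0.55·0.5500 / (0.55·0.5500 + 0.5·0.4500) ≈ 0.5735
After 'does not convert': P(A) = 0.55·0.5735 / (0.55·0.5735 + 0.5·0.4265) ≈ 0.5966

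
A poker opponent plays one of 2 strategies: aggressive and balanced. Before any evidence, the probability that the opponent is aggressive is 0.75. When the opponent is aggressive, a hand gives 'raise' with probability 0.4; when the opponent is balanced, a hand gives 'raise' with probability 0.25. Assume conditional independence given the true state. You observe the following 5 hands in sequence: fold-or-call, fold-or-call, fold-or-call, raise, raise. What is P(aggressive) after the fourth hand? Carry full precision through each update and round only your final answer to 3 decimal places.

After 'fold-or-call': P(aggressive) = 0.6·0.7500 / (0.6·0.7500 + 0.75·0.2500) ≈ 0.7059
After 'fold-or-call': P(aggressive) = 0.6·0.7059 / (0.6·0.7059 + 0.75·0.2941) ≈ 0.6575
After 'fold-or-call': P(aggressive) = 0.6·0.6575 / (0.6·0.6575 + 0.75·0.3425) ≈ 0.6057
After 'raise': P(aggressive) = 0.4·0.6057 / (0.4·0.6057 + 0.25·0.3943) ≈ 0.7108

0.711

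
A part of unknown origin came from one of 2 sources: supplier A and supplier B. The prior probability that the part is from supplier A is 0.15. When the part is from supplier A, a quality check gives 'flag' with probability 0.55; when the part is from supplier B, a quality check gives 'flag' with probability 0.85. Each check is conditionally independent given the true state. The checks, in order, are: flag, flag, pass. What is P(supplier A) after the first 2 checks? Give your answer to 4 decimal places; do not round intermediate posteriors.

After 'flag': P(supplier A) = 0.55·0.1500 / (0.55·0.1500 + 0.85·0.8500) ≈ 0.1025
After 'flag': P(supplier A) = 0.55·0.1025 / (0.55·0.1025 + 0.85·0.8975) ≈ 0.0688

0.0688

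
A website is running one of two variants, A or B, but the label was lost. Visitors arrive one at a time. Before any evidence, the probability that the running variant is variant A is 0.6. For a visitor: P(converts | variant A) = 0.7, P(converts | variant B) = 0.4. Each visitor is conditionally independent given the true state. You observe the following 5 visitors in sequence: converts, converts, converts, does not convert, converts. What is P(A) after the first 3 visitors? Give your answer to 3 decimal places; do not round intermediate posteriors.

After 'converts': P(A) = 0.7·0.6000 / (0.7·0.6000 + 0.4·0.4000) ≈ 0.7241
After 'converts': P(A) = 0.7·0.7241 / (0.7·0.7241 + 0.4·0.2759) ≈ 0.8212
After 'converts': P(A) = 0.7·0.8212 / (0.7·0.8212 + 0.4·0.1788) ≈ 0.8894

0.889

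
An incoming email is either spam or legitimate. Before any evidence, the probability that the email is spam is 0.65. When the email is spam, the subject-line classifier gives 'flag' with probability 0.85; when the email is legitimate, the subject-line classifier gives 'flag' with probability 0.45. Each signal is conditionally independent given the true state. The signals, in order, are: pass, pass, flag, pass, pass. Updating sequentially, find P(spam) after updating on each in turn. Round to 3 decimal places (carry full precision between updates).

0.019

Apply Bayes' rule sequentially, carrying P(spam) forward.
After 'pass': P(spam) = 0.15·0.6500 / (0.15·0.6500 + 0.55·0.3500) ≈ 0.3362
After 'pass': P(spam) = 0.15·0.3362 / (0.15·0.3362 + 0.55·0.6638) ≈ 0.1214
After 'flag': P(spam) = 0.85·0.1214 / (0.85·0.1214 + 0.45·0.8786) ≈ 0.2069
After 'pass': P(spam) = 0.15·0.2069 / (0.15·0.2069 + 0.55·0.7931) ≈ 0.0664
After 'pass': P(spam) = 0.15·0.0664 / (0.15·0.0664 + 0.55·0.9336) ≈ 0.0190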